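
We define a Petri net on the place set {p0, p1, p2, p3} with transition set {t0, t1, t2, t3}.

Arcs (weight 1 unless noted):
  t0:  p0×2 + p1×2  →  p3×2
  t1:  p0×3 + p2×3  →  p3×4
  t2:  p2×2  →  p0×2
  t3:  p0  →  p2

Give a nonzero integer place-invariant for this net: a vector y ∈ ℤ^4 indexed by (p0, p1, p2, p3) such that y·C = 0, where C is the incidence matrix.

y = (p0:2, p1:1, p2:2, p3:3)

Incidence matrix C (rows=places, cols=transitions):
       t0   t1   t2   t3
   p0  -2   -3    2   -1
   p1  -2    0    0    0
   p2   0   -3   -2    1
   p3   2    4    0    0

Candidate y = [2, 1, 2, 3]; check y·C column-wise:
  col t0: 2·-2 + 1·-2 + 2·0 + 3·2 = 0
  col t1: 2·-3 + 1·0 + 2·-3 + 3·4 = 0
  col t2: 2·2 + 1·0 + 2·-2 + 3·0 = 0
  col t3: 2·-1 + 1·0 + 2·1 + 3·0 = 0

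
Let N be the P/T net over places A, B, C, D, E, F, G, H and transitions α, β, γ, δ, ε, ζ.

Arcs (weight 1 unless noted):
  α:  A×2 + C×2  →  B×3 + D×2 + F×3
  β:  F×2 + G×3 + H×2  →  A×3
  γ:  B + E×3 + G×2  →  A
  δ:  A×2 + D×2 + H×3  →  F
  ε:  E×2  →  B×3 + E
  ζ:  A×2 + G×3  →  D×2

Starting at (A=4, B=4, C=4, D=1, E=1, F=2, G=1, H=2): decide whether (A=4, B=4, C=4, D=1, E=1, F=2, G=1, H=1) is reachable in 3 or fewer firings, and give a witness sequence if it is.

depth 0: 1 marking
depth 1: 2 markings reached so far
depth 2: 3 markings reached so far
depth 3: 3 markings reached so far
(frontier empty at depth 3; search complete)
target is not among the 3 markings reachable within 3 steps

NO — not reachable within 3 firings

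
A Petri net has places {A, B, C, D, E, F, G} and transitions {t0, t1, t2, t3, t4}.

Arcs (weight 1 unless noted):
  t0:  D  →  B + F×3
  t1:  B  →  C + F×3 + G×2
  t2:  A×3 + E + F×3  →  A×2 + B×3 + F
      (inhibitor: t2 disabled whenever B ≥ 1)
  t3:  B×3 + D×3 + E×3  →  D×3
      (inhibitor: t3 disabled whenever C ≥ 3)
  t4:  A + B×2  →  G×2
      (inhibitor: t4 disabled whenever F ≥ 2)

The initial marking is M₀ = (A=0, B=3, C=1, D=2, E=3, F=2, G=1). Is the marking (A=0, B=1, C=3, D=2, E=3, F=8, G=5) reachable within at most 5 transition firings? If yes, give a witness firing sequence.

YES — reachable via ⟨t1, t1⟩ (2 firings)

step 1: fire t1:  (A=0, B=3, C=1, D=2, E=3, F=2, G=1) → (A=0, B=2, C=2, D=2, E=3, F=5, G=3)
step 2: fire t1:  (A=0, B=2, C=2, D=2, E=3, F=5, G=3) → (A=0, B=1, C=3, D=2, E=3, F=8, G=5)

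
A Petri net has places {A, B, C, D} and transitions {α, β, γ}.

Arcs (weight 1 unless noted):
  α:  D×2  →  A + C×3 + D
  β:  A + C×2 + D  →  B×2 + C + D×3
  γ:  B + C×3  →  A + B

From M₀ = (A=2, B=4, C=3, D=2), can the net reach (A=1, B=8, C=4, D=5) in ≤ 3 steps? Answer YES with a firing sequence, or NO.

step 1: fire α:  (A=2, B=4, C=3, D=2) → (A=3, B=4, C=6, D=1)
step 2: fire β:  (A=3, B=4, C=6, D=1) → (A=2, B=6, C=5, D=3)
step 3: fire β:  (A=2, B=6, C=5, D=3) → (A=1, B=8, C=4, D=5)

YES — reachable via ⟨α, β, β⟩ (3 firings)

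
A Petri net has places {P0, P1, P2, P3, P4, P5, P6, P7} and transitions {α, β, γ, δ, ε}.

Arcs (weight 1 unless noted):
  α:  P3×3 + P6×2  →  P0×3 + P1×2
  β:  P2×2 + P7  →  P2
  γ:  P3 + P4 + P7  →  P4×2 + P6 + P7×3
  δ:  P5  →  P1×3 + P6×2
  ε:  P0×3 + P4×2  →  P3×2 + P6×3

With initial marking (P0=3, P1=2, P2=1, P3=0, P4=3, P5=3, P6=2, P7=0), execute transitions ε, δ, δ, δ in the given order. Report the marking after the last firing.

(P0=0, P1=11, P2=1, P3=2, P4=1, P5=0, P6=11, P7=0)

step 1: fire ε:  (P0=3, P1=2, P2=1, P3=0, P4=3, P5=3, P6=2, P7=0) → (P0=0, P1=2, P2=1, P3=2, P4=1, P5=3, P6=5, P7=0)
step 2: fire δ:  (P0=0, P1=2, P2=1, P3=2, P4=1, P5=3, P6=5, P7=0) → (P0=0, P1=5, P2=1, P3=2, P4=1, P5=2, P6=7, P7=0)
step 3: fire δ:  (P0=0, P1=5, P2=1, P3=2, P4=1, P5=2, P6=7, P7=0) → (P0=0, P1=8, P2=1, P3=2, P4=1, P5=1, P6=9, P7=0)
step 4: fire δ:  (P0=0, P1=8, P2=1, P3=2, P4=1, P5=1, P6=9, P7=0) → (P0=0, P1=11, P2=1, P3=2, P4=1, P5=0, P6=11, P7=0)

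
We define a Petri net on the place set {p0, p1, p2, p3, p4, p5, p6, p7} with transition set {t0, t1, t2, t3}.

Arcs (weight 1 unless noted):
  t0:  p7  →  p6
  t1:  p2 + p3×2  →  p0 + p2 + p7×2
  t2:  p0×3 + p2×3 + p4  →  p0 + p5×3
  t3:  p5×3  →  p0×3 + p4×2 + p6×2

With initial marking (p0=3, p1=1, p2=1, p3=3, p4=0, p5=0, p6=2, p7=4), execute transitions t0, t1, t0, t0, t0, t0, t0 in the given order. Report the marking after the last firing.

step 1: fire t0:  (p0=3, p1=1, p2=1, p3=3, p4=0, p5=0, p6=2, p7=4) → (p0=3, p1=1, p2=1, p3=3, p4=0, p5=0, p6=3, p7=3)
step 2: fire t1:  (p0=3, p1=1, p2=1, p3=3, p4=0, p5=0, p6=3, p7=3) → (p0=4, p1=1, p2=1, p3=1, p4=0, p5=0, p6=3, p7=5)
step 3: fire t0:  (p0=4, p1=1, p2=1, p3=1, p4=0, p5=0, p6=3, p7=5) → (p0=4, p1=1, p2=1, p3=1, p4=0, p5=0, p6=4, p7=4)
step 4: fire t0:  (p0=4, p1=1, p2=1, p3=1, p4=0, p5=0, p6=4, p7=4) → (p0=4, p1=1, p2=1, p3=1, p4=0, p5=0, p6=5, p7=3)
step 5: fire t0:  (p0=4, p1=1, p2=1, p3=1, p4=0, p5=0, p6=5, p7=3) → (p0=4, p1=1, p2=1, p3=1, p4=0, p5=0, p6=6, p7=2)
step 6: fire t0:  (p0=4, p1=1, p2=1, p3=1, p4=0, p5=0, p6=6, p7=2) → (p0=4, p1=1, p2=1, p3=1, p4=0, p5=0, p6=7, p7=1)
step 7: fire t0:  (p0=4, p1=1, p2=1, p3=1, p4=0, p5=0, p6=7, p7=1) → (p0=4, p1=1, p2=1, p3=1, p4=0, p5=0, p6=8, p7=0)

(p0=4, p1=1, p2=1, p3=1, p4=0, p5=0, p6=8, p7=0)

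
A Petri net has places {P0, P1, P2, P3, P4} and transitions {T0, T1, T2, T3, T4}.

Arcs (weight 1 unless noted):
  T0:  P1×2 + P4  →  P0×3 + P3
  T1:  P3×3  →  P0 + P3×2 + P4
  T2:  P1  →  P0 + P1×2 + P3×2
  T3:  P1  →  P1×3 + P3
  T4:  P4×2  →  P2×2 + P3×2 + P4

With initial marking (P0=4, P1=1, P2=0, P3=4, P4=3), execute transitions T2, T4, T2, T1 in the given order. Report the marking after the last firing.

step 1: fire T2:  (P0=4, P1=1, P2=0, P3=4, P4=3) → (P0=5, P1=2, P2=0, P3=6, P4=3)
step 2: fire T4:  (P0=5, P1=2, P2=0, P3=6, P4=3) → (P0=5, P1=2, P2=2, P3=8, P4=2)
step 3: fire T2:  (P0=5, P1=2, P2=2, P3=8, P4=2) → (P0=6, P1=3, P2=2, P3=10, P4=2)
step 4: fire T1:  (P0=6, P1=3, P2=2, P3=10, P4=2) → (P0=7, P1=3, P2=2, P3=9, P4=3)

(P0=7, P1=3, P2=2, P3=9, P4=3)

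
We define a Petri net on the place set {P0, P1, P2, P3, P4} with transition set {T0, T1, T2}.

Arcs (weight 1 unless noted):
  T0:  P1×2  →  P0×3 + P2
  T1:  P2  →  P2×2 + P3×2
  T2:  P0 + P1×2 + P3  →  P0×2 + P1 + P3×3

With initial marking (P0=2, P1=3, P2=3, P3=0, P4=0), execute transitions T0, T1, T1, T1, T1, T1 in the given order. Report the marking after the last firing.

(P0=5, P1=1, P2=9, P3=10, P4=0)

step 1: fire T0:  (P0=2, P1=3, P2=3, P3=0, P4=0) → (P0=5, P1=1, P2=4, P3=0, P4=0)
step 2: fire T1:  (P0=5, P1=1, P2=4, P3=0, P4=0) → (P0=5, P1=1, P2=5, P3=2, P4=0)
step 3: fire T1:  (P0=5, P1=1, P2=5, P3=2, P4=0) → (P0=5, P1=1, P2=6, P3=4, P4=0)
step 4: fire T1:  (P0=5, P1=1, P2=6, P3=4, P4=0) → (P0=5, P1=1, P2=7, P3=6, P4=0)
step 5: fire T1:  (P0=5, P1=1, P2=7, P3=6, P4=0) → (P0=5, P1=1, P2=8, P3=8, P4=0)
step 6: fire T1:  (P0=5, P1=1, P2=8, P3=8, P4=0) → (P0=5, P1=1, P2=9, P3=10, P4=0)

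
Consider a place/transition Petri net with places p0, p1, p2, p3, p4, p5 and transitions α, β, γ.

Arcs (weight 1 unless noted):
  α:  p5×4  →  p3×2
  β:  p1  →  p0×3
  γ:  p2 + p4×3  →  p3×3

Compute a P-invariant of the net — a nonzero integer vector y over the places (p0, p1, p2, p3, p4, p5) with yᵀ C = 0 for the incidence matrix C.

Incidence matrix C (rows=places, cols=transitions):
        α    β    γ
   p0   0    3    0
   p1   0   -1    0
   p2   0    0   -1
   p3   2    0    3
   p4   0    0   -3
   p5  -4    0    0

Candidate y = [1, 3, 0, 0, 0, 0]; check y·C column-wise:
  col α: 1·0 + 3·0 + 0·2 + 0·-4 = 0
  col β: 1·3 + 3·-1 = 0
  col γ: 1·0 + 3·0 + 0·-1 + 0·3 + 0·-3 = 0

y = (p0:1, p1:3, p2:0, p3:0, p4:0, p5:0)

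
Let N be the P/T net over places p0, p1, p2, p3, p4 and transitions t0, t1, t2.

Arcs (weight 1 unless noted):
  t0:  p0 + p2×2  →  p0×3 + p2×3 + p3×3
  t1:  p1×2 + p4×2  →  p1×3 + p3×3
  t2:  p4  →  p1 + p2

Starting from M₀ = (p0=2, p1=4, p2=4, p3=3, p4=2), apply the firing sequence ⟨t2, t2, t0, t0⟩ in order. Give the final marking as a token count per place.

step 1: fire t2:  (p0=2, p1=4, p2=4, p3=3, p4=2) → (p0=2, p1=5, p2=5, p3=3, p4=1)
step 2: fire t2:  (p0=2, p1=5, p2=5, p3=3, p4=1) → (p0=2, p1=6, p2=6, p3=3, p4=0)
step 3: fire t0:  (p0=2, p1=6, p2=6, p3=3, p4=0) → (p0=4, p1=6, p2=7, p3=6, p4=0)
step 4: fire t0:  (p0=4, p1=6, p2=7, p3=6, p4=0) → (p0=6, p1=6, p2=8, p3=9, p4=0)

(p0=6, p1=6, p2=8, p3=9, p4=0)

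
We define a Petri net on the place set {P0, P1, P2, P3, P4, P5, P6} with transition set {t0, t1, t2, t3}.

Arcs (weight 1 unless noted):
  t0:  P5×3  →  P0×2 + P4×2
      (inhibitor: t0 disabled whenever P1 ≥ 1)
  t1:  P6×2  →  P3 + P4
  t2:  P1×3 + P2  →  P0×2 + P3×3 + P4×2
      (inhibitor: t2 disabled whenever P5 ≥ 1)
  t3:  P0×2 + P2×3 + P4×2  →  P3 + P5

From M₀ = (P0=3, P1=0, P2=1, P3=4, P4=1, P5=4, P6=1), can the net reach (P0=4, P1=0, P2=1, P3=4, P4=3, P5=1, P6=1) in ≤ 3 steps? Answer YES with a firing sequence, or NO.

NO — not reachable within 3 firings

depth 0: 1 marking
depth 1: 2 markings reached so far
depth 2: 2 markings reached so far
(frontier empty at depth 2; search complete)
target is not among the 2 markings reachable within 3 steps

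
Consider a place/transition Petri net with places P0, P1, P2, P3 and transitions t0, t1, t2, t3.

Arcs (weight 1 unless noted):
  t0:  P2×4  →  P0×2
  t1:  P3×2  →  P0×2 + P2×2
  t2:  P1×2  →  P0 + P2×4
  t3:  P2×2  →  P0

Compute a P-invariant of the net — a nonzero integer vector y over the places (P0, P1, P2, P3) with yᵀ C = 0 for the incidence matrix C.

Incidence matrix C (rows=places, cols=transitions):
       t0   t1   t2   t3
   P0   2    2    1    1
   P1   0    0   -2    0
   P2  -4    2    4   -2
   P3   0   -2    0    0

Candidate y = [2, 3, 1, 3]; check y·C column-wise:
  col t0: 2·2 + 3·0 + 1·-4 + 3·0 = 0
  col t1: 2·2 + 3·0 + 1·2 + 3·-2 = 0
  col t2: 2·1 + 3·-2 + 1·4 + 3·0 = 0
  col t3: 2·1 + 3·0 + 1·-2 + 3·0 = 0

y = (P0:2, P1:3, P2:1, P3:3)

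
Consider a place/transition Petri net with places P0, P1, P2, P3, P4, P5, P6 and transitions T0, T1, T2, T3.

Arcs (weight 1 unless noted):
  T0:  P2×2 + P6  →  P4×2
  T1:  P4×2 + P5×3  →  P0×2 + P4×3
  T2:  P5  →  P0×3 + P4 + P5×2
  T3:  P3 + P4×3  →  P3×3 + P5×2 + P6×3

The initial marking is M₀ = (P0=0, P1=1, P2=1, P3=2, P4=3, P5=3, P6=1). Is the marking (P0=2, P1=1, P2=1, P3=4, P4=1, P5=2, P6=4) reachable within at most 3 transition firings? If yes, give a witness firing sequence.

step 1: fire T1:  (P0=0, P1=1, P2=1, P3=2, P4=3, P5=3, P6=1) → (P0=2, P1=1, P2=1, P3=2, P4=4, P5=0, P6=1)
step 2: fire T3:  (P0=2, P1=1, P2=1, P3=2, P4=4, P5=0, P6=1) → (P0=2, P1=1, P2=1, P3=4, P4=1, P5=2, P6=4)

YES — reachable via ⟨T1, T3⟩ (2 firings)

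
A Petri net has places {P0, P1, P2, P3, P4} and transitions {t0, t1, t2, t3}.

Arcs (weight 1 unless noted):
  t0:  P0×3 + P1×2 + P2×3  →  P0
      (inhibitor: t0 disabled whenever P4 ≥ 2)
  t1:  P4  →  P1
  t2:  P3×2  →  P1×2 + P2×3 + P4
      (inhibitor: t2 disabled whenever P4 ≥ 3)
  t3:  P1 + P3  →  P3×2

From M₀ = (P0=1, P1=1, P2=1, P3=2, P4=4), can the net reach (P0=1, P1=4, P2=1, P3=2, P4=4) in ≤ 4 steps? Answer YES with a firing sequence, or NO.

depth 0: 1 marking
depth 1: 3 markings reached so far
depth 2: 5 markings reached so far
depth 3: 9 markings reached so far
depth 4: 14 markings reached so far
target is not among the 14 markings reachable within 4 steps

NO — not reachable within 4 firings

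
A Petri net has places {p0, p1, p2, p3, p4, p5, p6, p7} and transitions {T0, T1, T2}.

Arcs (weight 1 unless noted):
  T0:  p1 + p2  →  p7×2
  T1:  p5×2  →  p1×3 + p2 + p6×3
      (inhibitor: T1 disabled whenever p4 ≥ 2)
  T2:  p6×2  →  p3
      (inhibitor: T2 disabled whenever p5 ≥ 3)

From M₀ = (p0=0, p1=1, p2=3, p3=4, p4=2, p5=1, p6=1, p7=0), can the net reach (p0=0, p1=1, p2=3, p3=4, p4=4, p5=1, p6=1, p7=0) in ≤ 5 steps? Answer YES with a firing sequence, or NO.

depth 0: 1 marking
depth 1: 2 markings reached so far
depth 2: 2 markings reached so far
(frontier empty at depth 2; search complete)
target is not among the 2 markings reachable within 5 steps

NO — not reachable within 5 firings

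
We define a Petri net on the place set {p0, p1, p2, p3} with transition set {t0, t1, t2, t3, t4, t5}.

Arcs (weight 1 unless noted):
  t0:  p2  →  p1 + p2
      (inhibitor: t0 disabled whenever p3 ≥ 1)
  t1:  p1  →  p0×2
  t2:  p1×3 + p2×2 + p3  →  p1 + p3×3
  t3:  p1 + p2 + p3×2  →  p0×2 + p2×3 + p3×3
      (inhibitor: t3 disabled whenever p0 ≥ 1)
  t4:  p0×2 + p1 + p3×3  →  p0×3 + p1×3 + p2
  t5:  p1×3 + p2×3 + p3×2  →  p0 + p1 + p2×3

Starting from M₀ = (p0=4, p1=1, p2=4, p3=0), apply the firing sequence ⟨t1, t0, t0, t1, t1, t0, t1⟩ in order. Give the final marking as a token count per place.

(p0=12, p1=0, p2=4, p3=0)

step 1: fire t1:  (p0=4, p1=1, p2=4, p3=0) → (p0=6, p1=0, p2=4, p3=0)
step 2: fire t0:  (p0=6, p1=0, p2=4, p3=0) → (p0=6, p1=1, p2=4, p3=0)
step 3: fire t0:  (p0=6, p1=1, p2=4, p3=0) → (p0=6, p1=2, p2=4, p3=0)
step 4: fire t1:  (p0=6, p1=2, p2=4, p3=0) → (p0=8, p1=1, p2=4, p3=0)
step 5: fire t1:  (p0=8, p1=1, p2=4, p3=0) → (p0=10, p1=0, p2=4, p3=0)
step 6: fire t0:  (p0=10, p1=0, p2=4, p3=0) → (p0=10, p1=1, p2=4, p3=0)
step 7: fire t1:  (p0=10, p1=1, p2=4, p3=0) → (p0=12, p1=0, p2=4, p3=0)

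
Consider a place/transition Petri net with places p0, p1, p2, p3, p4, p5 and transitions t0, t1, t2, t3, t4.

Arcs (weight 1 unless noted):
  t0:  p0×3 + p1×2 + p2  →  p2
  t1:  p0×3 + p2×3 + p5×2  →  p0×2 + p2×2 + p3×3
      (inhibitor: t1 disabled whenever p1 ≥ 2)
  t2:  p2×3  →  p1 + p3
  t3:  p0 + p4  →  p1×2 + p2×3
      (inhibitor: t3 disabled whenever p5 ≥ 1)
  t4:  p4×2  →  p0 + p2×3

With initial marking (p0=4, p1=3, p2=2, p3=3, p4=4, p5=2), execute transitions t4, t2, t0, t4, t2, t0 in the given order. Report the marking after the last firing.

(p0=0, p1=1, p2=2, p3=5, p4=0, p5=2)

step 1: fire t4:  (p0=4, p1=3, p2=2, p3=3, p4=4, p5=2) → (p0=5, p1=3, p2=5, p3=3, p4=2, p5=2)
step 2: fire t2:  (p0=5, p1=3, p2=5, p3=3, p4=2, p5=2) → (p0=5, p1=4, p2=2, p3=4, p4=2, p5=2)
step 3: fire t0:  (p0=5, p1=4, p2=2, p3=4, p4=2, p5=2) → (p0=2, p1=2, p2=2, p3=4, p4=2, p5=2)
step 4: fire t4:  (p0=2, p1=2, p2=2, p3=4, p4=2, p5=2) → (p0=3, p1=2, p2=5, p3=4, p4=0, p5=2)
step 5: fire t2:  (p0=3, p1=2, p2=5, p3=4, p4=0, p5=2) → (p0=3, p1=3, p2=2, p3=5, p4=0, p5=2)
step 6: fire t0:  (p0=3, p1=3, p2=2, p3=5, p4=0, p5=2) → (p0=0, p1=1, p2=2, p3=5, p4=0, p5=2)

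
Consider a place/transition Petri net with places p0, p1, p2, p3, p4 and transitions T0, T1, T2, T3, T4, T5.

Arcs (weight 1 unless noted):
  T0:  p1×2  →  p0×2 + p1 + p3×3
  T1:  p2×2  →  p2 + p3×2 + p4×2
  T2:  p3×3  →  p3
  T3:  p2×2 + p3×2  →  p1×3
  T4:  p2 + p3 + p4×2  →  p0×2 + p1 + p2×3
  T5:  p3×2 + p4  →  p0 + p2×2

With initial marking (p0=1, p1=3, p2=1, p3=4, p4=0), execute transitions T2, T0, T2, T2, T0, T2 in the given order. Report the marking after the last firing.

step 1: fire T2:  (p0=1, p1=3, p2=1, p3=4, p4=0) → (p0=1, p1=3, p2=1, p3=2, p4=0)
step 2: fire T0:  (p0=1, p1=3, p2=1, p3=2, p4=0) → (p0=3, p1=2, p2=1, p3=5, p4=0)
step 3: fire T2:  (p0=3, p1=2, p2=1, p3=5, p4=0) → (p0=3, p1=2, p2=1, p3=3, p4=0)
step 4: fire T2:  (p0=3, p1=2, p2=1, p3=3, p4=0) → (p0=3, p1=2, p2=1, p3=1, p4=0)
step 5: fire T0:  (p0=3, p1=2, p2=1, p3=1, p4=0) → (p0=5, p1=1, p2=1, p3=4, p4=0)
step 6: fire T2:  (p0=5, p1=1, p2=1, p3=4, p4=0) → (p0=5, p1=1, p2=1, p3=2, p4=0)

(p0=5, p1=1, p2=1, p3=2, p4=0)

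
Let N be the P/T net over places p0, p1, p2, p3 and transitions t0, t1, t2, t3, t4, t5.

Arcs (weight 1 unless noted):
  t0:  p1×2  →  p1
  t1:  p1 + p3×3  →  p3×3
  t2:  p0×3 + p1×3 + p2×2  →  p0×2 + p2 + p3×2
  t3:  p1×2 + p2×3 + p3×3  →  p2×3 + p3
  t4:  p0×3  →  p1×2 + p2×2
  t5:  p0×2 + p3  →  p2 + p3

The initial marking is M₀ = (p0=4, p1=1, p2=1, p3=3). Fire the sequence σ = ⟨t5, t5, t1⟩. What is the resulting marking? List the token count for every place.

step 1: fire t5:  (p0=4, p1=1, p2=1, p3=3) → (p0=2, p1=1, p2=2, p3=3)
step 2: fire t5:  (p0=2, p1=1, p2=2, p3=3) → (p0=0, p1=1, p2=3, p3=3)
step 3: fire t1:  (p0=0, p1=1, p2=3, p3=3) → (p0=0, p1=0, p2=3, p3=3)

(p0=0, p1=0, p2=3, p3=3)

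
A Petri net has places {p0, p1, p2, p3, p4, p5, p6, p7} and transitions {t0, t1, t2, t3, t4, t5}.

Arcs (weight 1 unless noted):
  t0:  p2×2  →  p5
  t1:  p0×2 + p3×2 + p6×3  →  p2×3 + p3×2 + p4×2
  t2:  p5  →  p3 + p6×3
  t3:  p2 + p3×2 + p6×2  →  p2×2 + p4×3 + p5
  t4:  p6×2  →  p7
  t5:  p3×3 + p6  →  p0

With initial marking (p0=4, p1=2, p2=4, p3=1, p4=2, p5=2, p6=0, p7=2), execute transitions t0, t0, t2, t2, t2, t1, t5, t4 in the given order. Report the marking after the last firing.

step 1: fire t0:  (p0=4, p1=2, p2=4, p3=1, p4=2, p5=2, p6=0, p7=2) → (p0=4, p1=2, p2=2, p3=1, p4=2, p5=3, p6=0, p7=2)
step 2: fire t0:  (p0=4, p1=2, p2=2, p3=1, p4=2, p5=3, p6=0, p7=2) → (p0=4, p1=2, p2=0, p3=1, p4=2, p5=4, p6=0, p7=2)
step 3: fire t2:  (p0=4, p1=2, p2=0, p3=1, p4=2, p5=4, p6=0, p7=2) → (p0=4, p1=2, p2=0, p3=2, p4=2, p5=3, p6=3, p7=2)
step 4: fire t2:  (p0=4, p1=2, p2=0, p3=2, p4=2, p5=3, p6=3, p7=2) → (p0=4, p1=2, p2=0, p3=3, p4=2, p5=2, p6=6, p7=2)
step 5: fire t2:  (p0=4, p1=2, p2=0, p3=3, p4=2, p5=2, p6=6, p7=2) → (p0=4, p1=2, p2=0, p3=4, p4=2, p5=1, p6=9, p7=2)
step 6: fire t1:  (p0=4, p1=2, p2=0, p3=4, p4=2, p5=1, p6=9, p7=2) → (p0=2, p1=2, p2=3, p3=4, p4=4, p5=1, p6=6, p7=2)
step 7: fire t5:  (p0=2, p1=2, p2=3, p3=4, p4=4, p5=1, p6=6, p7=2) → (p0=3, p1=2, p2=3, p3=1, p4=4, p5=1, p6=5, p7=2)
step 8: fire t4:  (p0=3, p1=2, p2=3, p3=1, p4=4, p5=1, p6=5, p7=2) → (p0=3, p1=2, p2=3, p3=1, p4=4, p5=1, p6=3, p7=3)

(p0=3, p1=2, p2=3, p3=1, p4=4, p5=1, p6=3, p7=3)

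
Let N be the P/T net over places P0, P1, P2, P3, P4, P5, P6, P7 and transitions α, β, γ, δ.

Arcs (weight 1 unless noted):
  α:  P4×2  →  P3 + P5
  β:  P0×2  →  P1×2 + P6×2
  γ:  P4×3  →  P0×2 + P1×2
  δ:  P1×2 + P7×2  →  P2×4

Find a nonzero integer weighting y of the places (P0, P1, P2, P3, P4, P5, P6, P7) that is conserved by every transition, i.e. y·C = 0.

Incidence matrix C (rows=places, cols=transitions):
        α    β    γ    δ
   P0   0   -2    2    0
   P1   0    2    2   -2
   P2   0    0    0    4
   P3   1    0    0    0
   P4  -2    0   -3    0
   P5   1    0    0    0
   P6   0    2    0    0
   P7   0    0    0   -2

Candidate y = [6, 6, 3, 16, 8, 0, 0, 0]; check y·C column-wise:
  col α: 6·0 + 6·0 + 3·0 + 16·1 + 8·-2 + 0·1 = 0
  col β: 6·-2 + 6·2 + 3·0 + 16·0 + 8·0 + 0·2 = 0
  col γ: 6·2 + 6·2 + 3·0 + 16·0 + 8·-3 = 0
  col δ: 6·0 + 6·-2 + 3·4 + 16·0 + 8·0 + 0·-2 = 0

y = (P0:6, P1:6, P2:3, P3:16, P4:8, P5:0, P6:0, P7:0)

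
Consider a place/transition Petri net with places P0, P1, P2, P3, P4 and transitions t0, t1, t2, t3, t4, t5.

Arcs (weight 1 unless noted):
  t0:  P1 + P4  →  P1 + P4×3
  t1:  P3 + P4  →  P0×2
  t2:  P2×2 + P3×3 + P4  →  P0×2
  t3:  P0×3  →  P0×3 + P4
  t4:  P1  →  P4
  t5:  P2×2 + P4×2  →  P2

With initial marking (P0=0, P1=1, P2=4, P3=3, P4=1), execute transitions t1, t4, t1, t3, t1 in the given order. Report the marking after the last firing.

step 1: fire t1:  (P0=0, P1=1, P2=4, P3=3, P4=1) → (P0=2, P1=1, P2=4, P3=2, P4=0)
step 2: fire t4:  (P0=2, P1=1, P2=4, P3=2, P4=0) → (P0=2, P1=0, P2=4, P3=2, P4=1)
step 3: fire t1:  (P0=2, P1=0, P2=4, P3=2, P4=1) → (P0=4, P1=0, P2=4, P3=1, P4=0)
step 4: fire t3:  (P0=4, P1=0, P2=4, P3=1, P4=0) → (P0=4, P1=0, P2=4, P3=1, P4=1)
step 5: fire t1:  (P0=4, P1=0, P2=4, P3=1, P4=1) → (P0=6, P1=0, P2=4, P3=0, P4=0)

(P0=6, P1=0, P2=4, P3=0, P4=0)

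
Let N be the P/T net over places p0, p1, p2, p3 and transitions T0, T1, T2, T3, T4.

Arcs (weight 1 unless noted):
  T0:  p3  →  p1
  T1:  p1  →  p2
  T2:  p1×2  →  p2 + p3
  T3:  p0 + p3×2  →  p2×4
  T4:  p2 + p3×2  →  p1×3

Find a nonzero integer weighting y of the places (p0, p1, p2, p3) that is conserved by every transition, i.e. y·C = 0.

y = (p0:2, p1:1, p2:1, p3:1)

Incidence matrix C (rows=places, cols=transitions):
       T0   T1   T2   T3   T4
   p0   0    0    0   -1    0
   p1   1   -1   -2    0    3
   p2   0    1    1    4   -1
   p3  -1    0    1   -2   -2

Candidate y = [2, 1, 1, 1]; check y·C column-wise:
  col T0: 2·0 + 1·1 + 1·0 + 1·-1 = 0
  col T1: 2·0 + 1·-1 + 1·1 + 1·0 = 0
  col T2: 2·0 + 1·-2 + 1·1 + 1·1 = 0
  col T3: 2·-1 + 1·0 + 1·4 + 1·-2 = 0
  col T4: 2·0 + 1·3 + 1·-1 + 1·-2 = 0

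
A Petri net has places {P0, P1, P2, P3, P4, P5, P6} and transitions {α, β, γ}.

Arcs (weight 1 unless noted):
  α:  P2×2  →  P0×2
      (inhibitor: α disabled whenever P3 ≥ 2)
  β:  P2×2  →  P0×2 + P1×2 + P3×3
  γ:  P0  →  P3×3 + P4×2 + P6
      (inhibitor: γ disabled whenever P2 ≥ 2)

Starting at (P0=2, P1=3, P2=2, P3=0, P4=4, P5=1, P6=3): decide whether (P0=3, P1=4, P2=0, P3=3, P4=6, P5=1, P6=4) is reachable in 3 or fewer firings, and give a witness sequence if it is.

depth 0: 1 marking
depth 1: 3 markings reached so far
depth 2: 5 markings reached so far
depth 3: 7 markings reached so far
target is not among the 7 markings reachable within 3 steps

NO — not reachable within 3 firings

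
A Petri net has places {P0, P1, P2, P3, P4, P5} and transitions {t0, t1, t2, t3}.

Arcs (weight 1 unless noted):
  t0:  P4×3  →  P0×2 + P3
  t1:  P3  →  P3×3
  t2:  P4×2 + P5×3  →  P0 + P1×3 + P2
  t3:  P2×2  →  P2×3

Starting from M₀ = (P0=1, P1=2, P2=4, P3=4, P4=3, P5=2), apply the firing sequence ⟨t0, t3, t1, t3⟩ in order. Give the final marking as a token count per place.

(P0=3, P1=2, P2=6, P3=7, P4=0, P5=2)

step 1: fire t0:  (P0=1, P1=2, P2=4, P3=4, P4=3, P5=2) → (P0=3, P1=2, P2=4, P3=5, P4=0, P5=2)
step 2: fire t3:  (P0=3, P1=2, P2=4, P3=5, P4=0, P5=2) → (P0=3, P1=2, P2=5, P3=5, P4=0, P5=2)
step 3: fire t1:  (P0=3, P1=2, P2=5, P3=5, P4=0, P5=2) → (P0=3, P1=2, P2=5, P3=7, P4=0, P5=2)
step 4: fire t3:  (P0=3, P1=2, P2=5, P3=7, P4=0, P5=2) → (P0=3, P1=2, P2=6, P3=7, P4=0, P5=2)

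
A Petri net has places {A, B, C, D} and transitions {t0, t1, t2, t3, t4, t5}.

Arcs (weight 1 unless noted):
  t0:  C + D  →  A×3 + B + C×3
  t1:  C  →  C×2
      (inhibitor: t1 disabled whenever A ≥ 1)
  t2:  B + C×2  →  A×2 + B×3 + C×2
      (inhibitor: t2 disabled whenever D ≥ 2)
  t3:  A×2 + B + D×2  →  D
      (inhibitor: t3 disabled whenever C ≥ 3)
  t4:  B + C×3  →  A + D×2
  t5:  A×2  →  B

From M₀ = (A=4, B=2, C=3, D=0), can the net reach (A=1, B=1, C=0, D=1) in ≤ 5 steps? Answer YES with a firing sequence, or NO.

YES — reachable via ⟨t4, t3, t5⟩ (3 firings)

step 1: fire t4:  (A=4, B=2, C=3, D=0) → (A=5, B=1, C=0, D=2)
step 2: fire t3:  (A=5, B=1, C=0, D=2) → (A=3, B=0, C=0, D=1)
step 3: fire t5:  (A=3, B=0, C=0, D=1) → (A=1, B=1, C=0, D=1)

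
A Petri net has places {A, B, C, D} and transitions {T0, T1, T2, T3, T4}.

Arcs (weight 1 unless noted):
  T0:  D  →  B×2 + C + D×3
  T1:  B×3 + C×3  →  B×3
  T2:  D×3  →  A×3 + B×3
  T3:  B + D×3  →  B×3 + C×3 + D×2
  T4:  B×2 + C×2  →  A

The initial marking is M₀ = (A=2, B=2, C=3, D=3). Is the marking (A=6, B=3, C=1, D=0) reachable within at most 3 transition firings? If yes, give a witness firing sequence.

step 1: fire T2:  (A=2, B=2, C=3, D=3) → (A=5, B=5, C=3, D=0)
step 2: fire T4:  (A=5, B=5, C=3, D=0) → (A=6, B=3, C=1, D=0)

YES — reachable via ⟨T2, T4⟩ (2 firings)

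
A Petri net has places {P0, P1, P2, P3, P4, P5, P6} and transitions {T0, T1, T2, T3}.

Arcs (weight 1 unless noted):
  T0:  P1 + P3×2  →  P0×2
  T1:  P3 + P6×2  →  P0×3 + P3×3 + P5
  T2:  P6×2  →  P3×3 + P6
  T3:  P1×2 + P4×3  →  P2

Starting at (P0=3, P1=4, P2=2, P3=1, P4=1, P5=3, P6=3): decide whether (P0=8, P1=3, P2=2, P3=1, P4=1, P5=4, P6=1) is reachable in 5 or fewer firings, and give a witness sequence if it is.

YES — reachable via ⟨T1, T0⟩ (2 firings)

step 1: fire T1:  (P0=3, P1=4, P2=2, P3=1, P4=1, P5=3, P6=3) → (P0=6, P1=4, P2=2, P3=3, P4=1, P5=4, P6=1)
step 2: fire T0:  (P0=6, P1=4, P2=2, P3=3, P4=1, P5=4, P6=1) → (P0=8, P1=3, P2=2, P3=1, P4=1, P5=4, P6=1)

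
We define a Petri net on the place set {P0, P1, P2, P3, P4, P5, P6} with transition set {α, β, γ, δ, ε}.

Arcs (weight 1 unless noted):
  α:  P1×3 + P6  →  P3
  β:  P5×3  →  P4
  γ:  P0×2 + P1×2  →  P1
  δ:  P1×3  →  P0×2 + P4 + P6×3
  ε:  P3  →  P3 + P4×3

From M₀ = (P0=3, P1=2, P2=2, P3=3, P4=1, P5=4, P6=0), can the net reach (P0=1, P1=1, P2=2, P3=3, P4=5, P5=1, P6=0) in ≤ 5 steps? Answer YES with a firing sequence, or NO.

YES — reachable via ⟨β, γ, ε⟩ (3 firings)

step 1: fire β:  (P0=3, P1=2, P2=2, P3=3, P4=1, P5=4, P6=0) → (P0=3, P1=2, P2=2, P3=3, P4=2, P5=1, P6=0)
step 2: fire γ:  (P0=3, P1=2, P2=2, P3=3, P4=2, P5=1, P6=0) → (P0=1, P1=1, P2=2, P3=3, P4=2, P5=1, P6=0)
step 3: fire ε:  (P0=1, P1=1, P2=2, P3=3, P4=2, P5=1, P6=0) → (P0=1, P1=1, P2=2, P3=3, P4=5, P5=1, P6=0)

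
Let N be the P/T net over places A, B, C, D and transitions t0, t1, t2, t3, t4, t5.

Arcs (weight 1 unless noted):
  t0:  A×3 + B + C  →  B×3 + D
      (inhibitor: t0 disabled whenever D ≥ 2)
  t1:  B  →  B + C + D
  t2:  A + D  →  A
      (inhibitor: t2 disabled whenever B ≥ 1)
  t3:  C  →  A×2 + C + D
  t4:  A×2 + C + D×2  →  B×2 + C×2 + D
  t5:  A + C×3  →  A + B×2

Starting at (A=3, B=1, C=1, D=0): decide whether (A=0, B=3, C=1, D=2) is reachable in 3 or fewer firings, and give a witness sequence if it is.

step 1: fire t0:  (A=3, B=1, C=1, D=0) → (A=0, B=3, C=0, D=1)
step 2: fire t1:  (A=0, B=3, C=0, D=1) → (A=0, B=3, C=1, D=2)

YES — reachable via ⟨t0, t1⟩ (2 firings)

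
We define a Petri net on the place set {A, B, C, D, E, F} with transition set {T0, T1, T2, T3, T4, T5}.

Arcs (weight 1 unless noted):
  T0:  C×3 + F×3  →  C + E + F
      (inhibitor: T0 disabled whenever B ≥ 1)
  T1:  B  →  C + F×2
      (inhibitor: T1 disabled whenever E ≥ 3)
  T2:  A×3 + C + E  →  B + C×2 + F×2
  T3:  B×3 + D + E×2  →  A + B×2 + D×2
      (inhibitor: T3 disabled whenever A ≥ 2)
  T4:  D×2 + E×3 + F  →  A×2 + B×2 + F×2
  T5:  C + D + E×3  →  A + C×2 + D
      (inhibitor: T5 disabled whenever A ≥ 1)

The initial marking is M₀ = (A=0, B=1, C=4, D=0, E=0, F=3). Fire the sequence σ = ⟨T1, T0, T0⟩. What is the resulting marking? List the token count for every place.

(A=0, B=0, C=1, D=0, E=2, F=1)

step 1: fire T1:  (A=0, B=1, C=4, D=0, E=0, F=3) → (A=0, B=0, C=5, D=0, E=0, F=5)
step 2: fire T0:  (A=0, B=0, C=5, D=0, E=0, F=5) → (A=0, B=0, C=3, D=0, E=1, F=3)
step 3: fire T0:  (A=0, B=0, C=3, D=0, E=1, F=3) → (A=0, B=0, C=1, D=0, E=2, F=1)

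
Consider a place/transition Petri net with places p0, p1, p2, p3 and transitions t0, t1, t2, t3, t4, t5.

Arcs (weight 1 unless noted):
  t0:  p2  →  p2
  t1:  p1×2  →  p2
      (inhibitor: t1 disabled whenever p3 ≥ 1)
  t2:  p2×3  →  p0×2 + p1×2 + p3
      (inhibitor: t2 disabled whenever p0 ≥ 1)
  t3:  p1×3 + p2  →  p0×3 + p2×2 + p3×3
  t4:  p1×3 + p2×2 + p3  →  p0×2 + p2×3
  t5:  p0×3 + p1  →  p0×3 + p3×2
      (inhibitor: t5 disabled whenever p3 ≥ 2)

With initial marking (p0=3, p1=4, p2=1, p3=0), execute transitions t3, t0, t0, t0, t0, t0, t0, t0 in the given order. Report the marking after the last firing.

step 1: fire t3:  (p0=3, p1=4, p2=1, p3=0) → (p0=6, p1=1, p2=2, p3=3)
step 2: fire t0:  (p0=6, p1=1, p2=2, p3=3) → (p0=6, p1=1, p2=2, p3=3)
step 3: fire t0:  (p0=6, p1=1, p2=2, p3=3) → (p0=6, p1=1, p2=2, p3=3)
step 4: fire t0:  (p0=6, p1=1, p2=2, p3=3) → (p0=6, p1=1, p2=2, p3=3)
step 5: fire t0:  (p0=6, p1=1, p2=2, p3=3) → (p0=6, p1=1, p2=2, p3=3)
step 6: fire t0:  (p0=6, p1=1, p2=2, p3=3) → (p0=6, p1=1, p2=2, p3=3)
step 7: fire t0:  (p0=6, p1=1, p2=2, p3=3) → (p0=6, p1=1, p2=2, p3=3)
step 8: fire t0:  (p0=6, p1=1, p2=2, p3=3) → (p0=6, p1=1, p2=2, p3=3)

(p0=6, p1=1, p2=2, p3=3)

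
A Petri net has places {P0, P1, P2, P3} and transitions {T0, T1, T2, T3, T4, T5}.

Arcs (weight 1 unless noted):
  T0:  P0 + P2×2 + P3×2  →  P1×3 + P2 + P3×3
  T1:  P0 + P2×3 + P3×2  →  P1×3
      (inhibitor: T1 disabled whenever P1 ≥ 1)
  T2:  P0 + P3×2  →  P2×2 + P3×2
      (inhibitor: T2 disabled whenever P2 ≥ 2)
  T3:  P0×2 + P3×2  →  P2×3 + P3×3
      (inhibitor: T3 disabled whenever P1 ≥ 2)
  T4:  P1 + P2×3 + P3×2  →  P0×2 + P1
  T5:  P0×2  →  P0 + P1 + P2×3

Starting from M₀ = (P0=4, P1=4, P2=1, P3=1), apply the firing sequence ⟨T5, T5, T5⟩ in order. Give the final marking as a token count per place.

step 1: fire T5:  (P0=4, P1=4, P2=1, P3=1) → (P0=3, P1=5, P2=4, P3=1)
step 2: fire T5:  (P0=3, P1=5, P2=4, P3=1) → (P0=2, P1=6, P2=7, P3=1)
step 3: fire T5:  (P0=2, P1=6, P2=7, P3=1) → (P0=1, P1=7, P2=10, P3=1)

(P0=1, P1=7, P2=10, P3=1)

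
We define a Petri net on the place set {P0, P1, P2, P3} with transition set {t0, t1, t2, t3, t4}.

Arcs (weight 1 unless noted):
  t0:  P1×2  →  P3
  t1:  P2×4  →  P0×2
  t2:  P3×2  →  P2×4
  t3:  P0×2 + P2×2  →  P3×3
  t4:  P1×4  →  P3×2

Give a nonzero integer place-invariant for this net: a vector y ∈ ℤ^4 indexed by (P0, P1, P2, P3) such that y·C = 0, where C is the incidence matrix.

Incidence matrix C (rows=places, cols=transitions):
       t0   t1   t2   t3   t4
   P0   0    2    0   -2    0
   P1  -2    0    0    0   -4
   P2   0   -4    4   -2    0
   P3   1    0   -2    3    2

Candidate y = [2, 1, 1, 2]; check y·C column-wise:
  col t0: 2·0 + 1·-2 + 1·0 + 2·1 = 0
  col t1: 2·2 + 1·0 + 1·-4 + 2·0 = 0
  col t2: 2·0 + 1·0 + 1·4 + 2·-2 = 0
  col t3: 2·-2 + 1·0 + 1·-2 + 2·3 = 0
  col t4: 2·0 + 1·-4 + 1·0 + 2·2 = 0

y = (P0:2, P1:1, P2:1, P3:2)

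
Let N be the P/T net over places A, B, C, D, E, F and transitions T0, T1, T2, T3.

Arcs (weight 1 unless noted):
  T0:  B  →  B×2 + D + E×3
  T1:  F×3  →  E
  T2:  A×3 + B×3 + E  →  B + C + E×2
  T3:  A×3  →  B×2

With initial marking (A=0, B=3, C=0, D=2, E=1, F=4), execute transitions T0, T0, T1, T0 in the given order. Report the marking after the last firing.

(A=0, B=6, C=0, D=5, E=11, F=1)

step 1: fire T0:  (A=0, B=3, C=0, D=2, E=1, F=4) → (A=0, B=4, C=0, D=3, E=4, F=4)
step 2: fire T0:  (A=0, B=4, C=0, D=3, E=4, F=4) → (A=0, B=5, C=0, D=4, E=7, F=4)
step 3: fire T1:  (A=0, B=5, C=0, D=4, E=7, F=4) → (A=0, B=5, C=0, D=4, E=8, F=1)
step 4: fire T0:  (A=0, B=5, C=0, D=4, E=8, F=1) → (A=0, B=6, C=0, D=5, E=11, F=1)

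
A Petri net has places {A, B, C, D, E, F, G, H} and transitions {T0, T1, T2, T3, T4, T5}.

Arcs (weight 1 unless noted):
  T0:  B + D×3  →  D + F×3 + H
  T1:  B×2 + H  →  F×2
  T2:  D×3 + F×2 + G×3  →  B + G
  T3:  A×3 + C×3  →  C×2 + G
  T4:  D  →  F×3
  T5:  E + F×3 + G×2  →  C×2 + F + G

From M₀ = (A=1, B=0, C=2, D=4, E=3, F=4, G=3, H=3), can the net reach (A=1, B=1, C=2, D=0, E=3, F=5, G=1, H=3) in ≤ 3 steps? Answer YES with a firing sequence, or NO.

YES — reachable via ⟨T2, T4⟩ (2 firings)

step 1: fire T2:  (A=1, B=0, C=2, D=4, E=3, F=4, G=3, H=3) → (A=1, B=1, C=2, D=1, E=3, F=2, G=1, H=3)
step 2: fire T4:  (A=1, B=1, C=2, D=1, E=3, F=2, G=1, H=3) → (A=1, B=1, C=2, D=0, E=3, F=5, G=1, H=3)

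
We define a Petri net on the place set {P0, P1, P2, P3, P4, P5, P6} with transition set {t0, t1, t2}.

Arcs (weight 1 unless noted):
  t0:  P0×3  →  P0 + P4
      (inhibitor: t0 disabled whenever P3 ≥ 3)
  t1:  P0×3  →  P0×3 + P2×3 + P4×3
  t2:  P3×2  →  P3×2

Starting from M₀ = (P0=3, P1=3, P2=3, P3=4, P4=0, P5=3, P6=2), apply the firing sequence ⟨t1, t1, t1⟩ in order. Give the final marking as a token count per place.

(P0=3, P1=3, P2=12, P3=4, P4=9, P5=3, P6=2)

step 1: fire t1:  (P0=3, P1=3, P2=3, P3=4, P4=0, P5=3, P6=2) → (P0=3, P1=3, P2=6, P3=4, P4=3, P5=3, P6=2)
step 2: fire t1:  (P0=3, P1=3, P2=6, P3=4, P4=3, P5=3, P6=2) → (P0=3, P1=3, P2=9, P3=4, P4=6, P5=3, P6=2)
step 3: fire t1:  (P0=3, P1=3, P2=9, P3=4, P4=6, P5=3, P6=2) → (P0=3, P1=3, P2=12, P3=4, P4=9, P5=3, P6=2)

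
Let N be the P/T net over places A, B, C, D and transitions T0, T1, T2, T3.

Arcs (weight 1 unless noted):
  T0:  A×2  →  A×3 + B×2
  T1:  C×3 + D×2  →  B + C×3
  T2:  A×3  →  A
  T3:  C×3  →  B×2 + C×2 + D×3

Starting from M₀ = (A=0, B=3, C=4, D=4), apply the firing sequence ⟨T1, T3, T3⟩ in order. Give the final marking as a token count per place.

(A=0, B=8, C=2, D=8)

step 1: fire T1:  (A=0, B=3, C=4, D=4) → (A=0, B=4, C=4, D=2)
step 2: fire T3:  (A=0, B=4, C=4, D=2) → (A=0, B=6, C=3, D=5)
step 3: fire T3:  (A=0, B=6, C=3, D=5) → (A=0, B=8, C=2, D=8)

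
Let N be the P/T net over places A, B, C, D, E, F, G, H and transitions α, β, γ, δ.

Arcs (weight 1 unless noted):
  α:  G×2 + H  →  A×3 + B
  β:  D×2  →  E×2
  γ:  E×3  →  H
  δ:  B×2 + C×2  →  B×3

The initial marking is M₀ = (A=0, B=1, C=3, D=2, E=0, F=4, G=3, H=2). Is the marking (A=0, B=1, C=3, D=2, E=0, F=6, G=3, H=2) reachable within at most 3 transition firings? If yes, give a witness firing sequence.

depth 0: 1 marking
depth 1: 3 markings reached so far
depth 2: 5 markings reached so far
depth 3: 6 markings reached so far
target is not among the 6 markings reachable within 3 steps

NO — not reachable within 3 firings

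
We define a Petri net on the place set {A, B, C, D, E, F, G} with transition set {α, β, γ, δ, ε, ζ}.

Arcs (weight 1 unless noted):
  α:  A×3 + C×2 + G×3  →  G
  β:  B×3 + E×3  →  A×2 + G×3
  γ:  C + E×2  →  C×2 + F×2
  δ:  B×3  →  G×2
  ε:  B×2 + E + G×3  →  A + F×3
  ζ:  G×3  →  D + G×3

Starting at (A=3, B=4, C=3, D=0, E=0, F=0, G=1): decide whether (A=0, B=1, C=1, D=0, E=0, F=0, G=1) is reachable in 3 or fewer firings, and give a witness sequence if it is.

YES — reachable via ⟨δ, α⟩ (2 firings)

step 1: fire δ:  (A=3, B=4, C=3, D=0, E=0, F=0, G=1) → (A=3, B=1, C=3, D=0, E=0, F=0, G=3)
step 2: fire α:  (A=3, B=1, C=3, D=0, E=0, F=0, G=3) → (A=0, B=1, C=1, D=0, E=0, F=0, G=1)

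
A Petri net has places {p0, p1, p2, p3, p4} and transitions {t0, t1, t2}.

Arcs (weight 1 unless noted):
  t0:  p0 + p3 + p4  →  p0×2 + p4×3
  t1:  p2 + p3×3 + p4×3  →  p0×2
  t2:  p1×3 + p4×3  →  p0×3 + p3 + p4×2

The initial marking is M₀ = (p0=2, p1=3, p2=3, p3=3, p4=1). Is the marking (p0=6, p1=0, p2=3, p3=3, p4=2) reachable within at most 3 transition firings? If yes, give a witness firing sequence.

step 1: fire t0:  (p0=2, p1=3, p2=3, p3=3, p4=1) → (p0=3, p1=3, p2=3, p3=2, p4=3)
step 2: fire t2:  (p0=3, p1=3, p2=3, p3=2, p4=3) → (p0=6, p1=0, p2=3, p3=3, p4=2)

YES — reachable via ⟨t0, t2⟩ (2 firings)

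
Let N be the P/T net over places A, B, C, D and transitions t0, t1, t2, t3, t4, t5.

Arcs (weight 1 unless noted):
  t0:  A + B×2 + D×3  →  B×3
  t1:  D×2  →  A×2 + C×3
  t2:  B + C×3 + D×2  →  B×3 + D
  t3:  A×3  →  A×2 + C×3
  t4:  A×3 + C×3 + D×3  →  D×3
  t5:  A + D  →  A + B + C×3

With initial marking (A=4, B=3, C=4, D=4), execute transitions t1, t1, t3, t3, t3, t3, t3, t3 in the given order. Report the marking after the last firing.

step 1: fire t1:  (A=4, B=3, C=4, D=4) → (A=6, B=3, C=7, D=2)
step 2: fire t1:  (A=6, B=3, C=7, D=2) → (A=8, B=3, C=10, D=0)
step 3: fire t3:  (A=8, B=3, C=10, D=0) → (A=7, B=3, C=13, D=0)
step 4: fire t3:  (A=7, B=3, C=13, D=0) → (A=6, B=3, C=16, D=0)
step 5: fire t3:  (A=6, B=3, C=16, D=0) → (A=5, B=3, C=19, D=0)
step 6: fire t3:  (A=5, B=3, C=19, D=0) → (A=4, B=3, C=22, D=0)
step 7: fire t3:  (A=4, B=3, C=22, D=0) → (A=3, B=3, C=25, D=0)
step 8: fire t3:  (A=3, B=3, C=25, D=0) → (A=2, B=3, C=28, D=0)

(A=2, B=3, C=28, D=0)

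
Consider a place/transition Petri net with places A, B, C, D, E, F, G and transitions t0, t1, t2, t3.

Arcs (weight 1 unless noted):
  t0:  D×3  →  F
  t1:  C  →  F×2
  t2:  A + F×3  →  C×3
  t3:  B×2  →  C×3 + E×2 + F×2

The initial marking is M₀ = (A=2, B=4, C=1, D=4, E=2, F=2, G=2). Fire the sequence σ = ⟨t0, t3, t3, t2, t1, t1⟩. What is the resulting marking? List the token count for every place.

(A=1, B=0, C=8, D=1, E=6, F=8, G=2)

step 1: fire t0:  (A=2, B=4, C=1, D=4, E=2, F=2, G=2) → (A=2, B=4, C=1, D=1, E=2, F=3, G=2)
step 2: fire t3:  (A=2, B=4, C=1, D=1, E=2, F=3, G=2) → (A=2, B=2, C=4, D=1, E=4, F=5, G=2)
step 3: fire t3:  (A=2, B=2, C=4, D=1, E=4, F=5, G=2) → (A=2, B=0, C=7, D=1, E=6, F=7, G=2)
step 4: fire t2:  (A=2, B=0, C=7, D=1, E=6, F=7, G=2) → (A=1, B=0, C=10, D=1, E=6, F=4, G=2)
step 5: fire t1:  (A=1, B=0, C=10, D=1, E=6, F=4, G=2) → (A=1, B=0, C=9, D=1, E=6, F=6, G=2)
step 6: fire t1:  (A=1, B=0, C=9, D=1, E=6, F=6, G=2) → (A=1, B=0, C=8, D=1, E=6, F=8, G=2)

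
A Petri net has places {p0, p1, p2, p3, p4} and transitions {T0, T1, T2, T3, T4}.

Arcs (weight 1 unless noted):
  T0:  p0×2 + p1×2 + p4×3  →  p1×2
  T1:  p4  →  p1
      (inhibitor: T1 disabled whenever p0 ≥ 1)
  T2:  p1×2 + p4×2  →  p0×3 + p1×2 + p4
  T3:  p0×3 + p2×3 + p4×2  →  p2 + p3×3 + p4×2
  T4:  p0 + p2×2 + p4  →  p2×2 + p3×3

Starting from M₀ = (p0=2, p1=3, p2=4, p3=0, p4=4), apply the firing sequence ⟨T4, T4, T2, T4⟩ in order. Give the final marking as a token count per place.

(p0=2, p1=3, p2=4, p3=9, p4=0)

step 1: fire T4:  (p0=2, p1=3, p2=4, p3=0, p4=4) → (p0=1, p1=3, p2=4, p3=3, p4=3)
step 2: fire T4:  (p0=1, p1=3, p2=4, p3=3, p4=3) → (p0=0, p1=3, p2=4, p3=6, p4=2)
step 3: fire T2:  (p0=0, p1=3, p2=4, p3=6, p4=2) → (p0=3, p1=3, p2=4, p3=6, p4=1)
step 4: fire T4:  (p0=3, p1=3, p2=4, p3=6, p4=1) → (p0=2, p1=3, p2=4, p3=9, p4=0)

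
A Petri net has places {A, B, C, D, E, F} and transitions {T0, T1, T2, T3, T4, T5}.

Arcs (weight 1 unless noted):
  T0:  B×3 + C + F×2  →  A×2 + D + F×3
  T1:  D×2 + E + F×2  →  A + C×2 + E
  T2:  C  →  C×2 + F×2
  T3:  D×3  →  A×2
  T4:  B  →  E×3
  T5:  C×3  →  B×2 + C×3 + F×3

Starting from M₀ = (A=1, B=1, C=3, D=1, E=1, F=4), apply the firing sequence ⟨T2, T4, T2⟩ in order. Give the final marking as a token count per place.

(A=1, B=0, C=5, D=1, E=4, F=8)

step 1: fire T2:  (A=1, B=1, C=3, D=1, E=1, F=4) → (A=1, B=1, C=4, D=1, E=1, F=6)
step 2: fire T4:  (A=1, B=1, C=4, D=1, E=1, F=6) → (A=1, B=0, C=4, D=1, E=4, F=6)
step 3: fire T2:  (A=1, B=0, C=4, D=1, E=4, F=6) → (A=1, B=0, C=5, D=1, E=4, F=8)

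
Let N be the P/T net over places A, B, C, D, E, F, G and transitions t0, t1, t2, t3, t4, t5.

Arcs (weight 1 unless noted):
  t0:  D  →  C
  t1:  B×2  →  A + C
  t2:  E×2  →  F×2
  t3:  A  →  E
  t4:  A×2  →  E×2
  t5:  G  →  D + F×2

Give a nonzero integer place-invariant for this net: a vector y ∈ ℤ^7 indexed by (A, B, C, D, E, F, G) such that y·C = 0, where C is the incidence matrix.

y = (A:2, B:-1, C:-4, D:-4, E:2, F:2, G:0)

Incidence matrix C (rows=places, cols=transitions):
       t0   t1   t2   t3   t4   t5
    A   0    1    0   -1   -2    0
    B   0   -2    0    0    0    0
    C   1    1    0    0    0    0
    D  -1    0    0    0    0    1
    E   0    0   -2    1    2    0
    F   0    0    2    0    0    2
    G   0    0    0    0    0   -1

Candidate y = [2, -1, -4, -4, 2, 2, 0]; check y·C column-wise:
  col t0: 2·0 + -1·0 + -4·1 + -4·-1 + 2·0 + 2·0 = 0
  col t1: 2·1 + -1·-2 + -4·1 + -4·0 + 2·0 + 2·0 = 0
  col t2: 2·0 + -1·0 + -4·0 + -4·0 + 2·-2 + 2·2 = 0
  col t3: 2·-1 + -1·0 + -4·0 + -4·0 + 2·1 + 2·0 = 0
  col t4: 2·-2 + -1·0 + -4·0 + -4·0 + 2·2 + 2·0 = 0
  col t5: 2·0 + -1·0 + -4·0 + -4·1 + 2·0 + 2·2 + 0·-1 = 0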